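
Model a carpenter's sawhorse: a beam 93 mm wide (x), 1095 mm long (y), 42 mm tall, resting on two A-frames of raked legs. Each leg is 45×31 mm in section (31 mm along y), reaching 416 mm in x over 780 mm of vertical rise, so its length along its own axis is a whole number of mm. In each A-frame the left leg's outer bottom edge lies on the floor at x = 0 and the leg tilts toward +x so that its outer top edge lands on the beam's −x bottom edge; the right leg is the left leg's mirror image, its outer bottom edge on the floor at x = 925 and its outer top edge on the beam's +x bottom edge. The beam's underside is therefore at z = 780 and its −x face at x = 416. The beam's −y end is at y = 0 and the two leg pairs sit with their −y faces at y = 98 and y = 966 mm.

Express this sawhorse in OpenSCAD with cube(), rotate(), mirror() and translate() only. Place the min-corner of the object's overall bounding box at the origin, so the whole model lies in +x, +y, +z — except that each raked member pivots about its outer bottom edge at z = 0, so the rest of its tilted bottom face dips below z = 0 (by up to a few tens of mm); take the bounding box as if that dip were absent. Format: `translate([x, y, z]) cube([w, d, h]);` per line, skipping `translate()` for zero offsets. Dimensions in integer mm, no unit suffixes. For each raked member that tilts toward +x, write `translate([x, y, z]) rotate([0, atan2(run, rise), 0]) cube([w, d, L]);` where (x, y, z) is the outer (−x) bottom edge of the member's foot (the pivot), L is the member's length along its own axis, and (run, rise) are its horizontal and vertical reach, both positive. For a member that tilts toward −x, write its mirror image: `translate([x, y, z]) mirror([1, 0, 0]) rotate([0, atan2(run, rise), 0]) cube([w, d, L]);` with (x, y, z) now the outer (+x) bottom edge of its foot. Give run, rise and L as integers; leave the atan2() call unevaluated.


translate([416, 0, 780]) cube([93, 1095, 42]);
translate([0, 98, 0]) rotate([0, atan2(416, 780), 0]) cube([45, 31, 884]);
translate([925, 98, 0]) mirror([1, 0, 0]) rotate([0, atan2(416, 780), 0]) cube([45, 31, 884]);
translate([0, 966, 0]) rotate([0, atan2(416, 780), 0]) cube([45, 31, 884]);
translate([925, 966, 0]) mirror([1, 0, 0]) rotate([0, atan2(416, 780), 0]) cube([45, 31, 884]);


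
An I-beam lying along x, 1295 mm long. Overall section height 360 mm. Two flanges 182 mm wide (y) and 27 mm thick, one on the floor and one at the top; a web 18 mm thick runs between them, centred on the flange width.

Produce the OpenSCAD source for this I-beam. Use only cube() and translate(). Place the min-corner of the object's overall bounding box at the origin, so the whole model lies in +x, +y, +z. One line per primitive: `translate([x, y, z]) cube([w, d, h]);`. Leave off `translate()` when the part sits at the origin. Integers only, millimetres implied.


cube([1295, 182, 27]);
translate([0, 82, 27]) cube([1295, 18, 306]);
translate([0, 0, 333]) cube([1295, 182, 27]);


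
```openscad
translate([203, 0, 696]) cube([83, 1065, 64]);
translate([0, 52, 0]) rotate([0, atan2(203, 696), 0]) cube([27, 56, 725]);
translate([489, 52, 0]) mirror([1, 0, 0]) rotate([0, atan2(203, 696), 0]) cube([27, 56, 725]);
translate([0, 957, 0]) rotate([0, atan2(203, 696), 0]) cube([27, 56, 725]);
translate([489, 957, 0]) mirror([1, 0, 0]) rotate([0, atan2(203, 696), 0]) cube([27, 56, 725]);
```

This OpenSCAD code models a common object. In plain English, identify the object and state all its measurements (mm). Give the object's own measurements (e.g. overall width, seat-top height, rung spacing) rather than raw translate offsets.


A sawhorse. A 83×1065×64 mm beam (x, y, z) sits on two A-frame leg pairs. Each pair is two raked legs of 27×56 mm section (56 mm along y) splaying symmetrically in x. Each leg rises 696 mm vertically over 203 mm of horizontal reach and is 725 mm long along its own axis. Every leg's outer bottom edge rests on the floor and its outer top edge meets a bottom edge of the beam — the left legs (tilting toward +x) meet the beam's −x bottom edge, the right legs (their mirror images, tilting toward −x) meet its +x bottom edge — so the leg tops tuck under the beam, the beam's underside is 696 mm above the floor, and the feet are 489 mm apart outside-to-outside with the beam centred between them. The two leg pairs are set in 52 mm from either end of the beam.


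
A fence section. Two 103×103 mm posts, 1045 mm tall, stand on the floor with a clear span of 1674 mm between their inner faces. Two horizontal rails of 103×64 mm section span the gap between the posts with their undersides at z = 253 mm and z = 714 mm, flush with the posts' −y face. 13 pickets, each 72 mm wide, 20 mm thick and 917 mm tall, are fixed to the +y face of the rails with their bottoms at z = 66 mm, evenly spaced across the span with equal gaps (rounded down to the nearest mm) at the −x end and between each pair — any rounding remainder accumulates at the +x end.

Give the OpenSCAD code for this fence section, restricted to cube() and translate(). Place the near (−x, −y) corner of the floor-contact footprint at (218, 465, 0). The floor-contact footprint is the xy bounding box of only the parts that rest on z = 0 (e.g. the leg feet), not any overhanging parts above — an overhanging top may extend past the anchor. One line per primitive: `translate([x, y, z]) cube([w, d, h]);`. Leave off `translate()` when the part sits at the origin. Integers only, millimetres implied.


translate([218, 465, 0]) cube([103, 103, 1045]);
translate([1995, 465, 0]) cube([103, 103, 1045]);
translate([321, 465, 253]) cube([1674, 103, 64]);
translate([321, 465, 714]) cube([1674, 103, 64]);
translate([373, 568, 66]) cube([72, 20, 917]);
translate([497, 568, 66]) cube([72, 20, 917]);
translate([621, 568, 66]) cube([72, 20, 917]);
translate([745, 568, 66]) cube([72, 20, 917]);
translate([869, 568, 66]) cube([72, 20, 917]);
translate([993, 568, 66]) cube([72, 20, 917]);
translate([1117, 568, 66]) cube([72, 20, 917]);
translate([1241, 568, 66]) cube([72, 20, 917]);
translate([1365, 568, 66]) cube([72, 20, 917]);
translate([1489, 568, 66]) cube([72, 20, 917]);
translate([1613, 568, 66]) cube([72, 20, 917]);
translate([1737, 568, 66]) cube([72, 20, 917]);
translate([1861, 568, 66]) cube([72, 20, 917]);


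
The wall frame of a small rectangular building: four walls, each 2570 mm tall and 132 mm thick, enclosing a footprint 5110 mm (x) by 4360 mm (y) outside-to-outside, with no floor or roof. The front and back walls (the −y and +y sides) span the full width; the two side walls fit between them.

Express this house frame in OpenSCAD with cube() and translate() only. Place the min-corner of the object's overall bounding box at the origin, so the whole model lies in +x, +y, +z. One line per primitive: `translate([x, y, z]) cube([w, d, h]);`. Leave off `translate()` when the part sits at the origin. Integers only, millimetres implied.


cube([5110, 132, 2570]);
translate([0, 4228, 0]) cube([5110, 132, 2570]);
translate([0, 132, 0]) cube([132, 4096, 2570]);
translate([4978, 132, 0]) cube([132, 4096, 2570]);


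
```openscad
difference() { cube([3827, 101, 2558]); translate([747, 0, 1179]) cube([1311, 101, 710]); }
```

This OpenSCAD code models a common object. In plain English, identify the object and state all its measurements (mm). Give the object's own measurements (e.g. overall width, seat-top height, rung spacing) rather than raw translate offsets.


A wall 3827 mm long (x), 101 mm thick (y), 2558 mm tall, with a rectangular window opening cut through it. The opening is 1311 mm wide and 710 mm tall; its sill is at z = 1179 mm and its near (−x) edge is 747 mm from the wall's −x end. The opening passes through the full wall thickness.


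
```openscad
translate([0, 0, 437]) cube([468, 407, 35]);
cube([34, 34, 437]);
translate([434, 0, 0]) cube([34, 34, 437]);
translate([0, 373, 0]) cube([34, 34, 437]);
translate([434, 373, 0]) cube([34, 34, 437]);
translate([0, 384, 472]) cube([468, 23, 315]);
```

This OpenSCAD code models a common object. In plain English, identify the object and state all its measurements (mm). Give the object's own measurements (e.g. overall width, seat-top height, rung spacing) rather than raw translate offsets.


A chair. The seat is a 468×407×35 mm slab with its top at z = 472 mm, on four 34×34 mm corner legs (flush with the seat edges, standing on z = 0). A flat backrest 23 mm thick, 315 mm tall, spans the full seat width and rises from the seat top along its +y edge, rear face flush with the rear of the seat.


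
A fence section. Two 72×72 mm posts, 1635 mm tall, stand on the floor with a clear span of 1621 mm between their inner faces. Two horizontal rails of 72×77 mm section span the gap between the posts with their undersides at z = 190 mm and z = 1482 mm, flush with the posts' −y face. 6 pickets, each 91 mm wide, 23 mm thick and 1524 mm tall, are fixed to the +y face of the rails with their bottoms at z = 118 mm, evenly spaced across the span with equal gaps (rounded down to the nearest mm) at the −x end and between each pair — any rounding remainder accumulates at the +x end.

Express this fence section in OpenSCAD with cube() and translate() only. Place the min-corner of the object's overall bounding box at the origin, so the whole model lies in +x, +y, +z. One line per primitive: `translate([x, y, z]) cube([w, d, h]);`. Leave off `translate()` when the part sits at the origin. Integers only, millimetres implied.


cube([72, 72, 1635]);
translate([1693, 0, 0]) cube([72, 72, 1635]);
translate([72, 0, 190]) cube([1621, 72, 77]);
translate([72, 0, 1482]) cube([1621, 72, 77]);
translate([225, 72, 118]) cube([91, 23, 1524]);
translate([469, 72, 118]) cube([91, 23, 1524]);
translate([713, 72, 118]) cube([91, 23, 1524]);
translate([957, 72, 118]) cube([91, 23, 1524]);
translate([1201, 72, 118]) cube([91, 23, 1524]);
translate([1445, 72, 118]) cube([91, 23, 1524]);


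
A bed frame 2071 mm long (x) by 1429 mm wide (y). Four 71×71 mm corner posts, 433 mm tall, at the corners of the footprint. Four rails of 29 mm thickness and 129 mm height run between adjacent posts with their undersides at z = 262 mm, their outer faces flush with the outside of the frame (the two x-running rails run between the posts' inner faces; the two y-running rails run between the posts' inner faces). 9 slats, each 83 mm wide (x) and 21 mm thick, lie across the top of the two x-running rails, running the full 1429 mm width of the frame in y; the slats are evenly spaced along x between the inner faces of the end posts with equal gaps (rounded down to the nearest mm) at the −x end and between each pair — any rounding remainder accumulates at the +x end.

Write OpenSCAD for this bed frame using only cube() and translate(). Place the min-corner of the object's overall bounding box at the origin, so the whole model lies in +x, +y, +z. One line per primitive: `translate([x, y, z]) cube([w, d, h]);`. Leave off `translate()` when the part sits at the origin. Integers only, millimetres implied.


cube([71, 71, 433]);
translate([0, 1358, 0]) cube([71, 71, 433]);
translate([2000, 0, 0]) cube([71, 71, 433]);
translate([2000, 1358, 0]) cube([71, 71, 433]);
translate([71, 0, 262]) cube([1929, 29, 129]);
translate([71, 1400, 262]) cube([1929, 29, 129]);
translate([0, 71, 262]) cube([29, 1287, 129]);
translate([2042, 71, 262]) cube([29, 1287, 129]);
translate([189, 0, 391]) cube([83, 1429, 21]);
translate([390, 0, 391]) cube([83, 1429, 21]);
translate([591, 0, 391]) cube([83, 1429, 21]);
translate([792, 0, 391]) cube([83, 1429, 21]);
translate([993, 0, 391]) cube([83, 1429, 21]);
translate([1194, 0, 391]) cube([83, 1429, 21]);
translate([1395, 0, 391]) cube([83, 1429, 21]);
translate([1596, 0, 391]) cube([83, 1429, 21]);
translate([1797, 0, 391]) cube([83, 1429, 21]);


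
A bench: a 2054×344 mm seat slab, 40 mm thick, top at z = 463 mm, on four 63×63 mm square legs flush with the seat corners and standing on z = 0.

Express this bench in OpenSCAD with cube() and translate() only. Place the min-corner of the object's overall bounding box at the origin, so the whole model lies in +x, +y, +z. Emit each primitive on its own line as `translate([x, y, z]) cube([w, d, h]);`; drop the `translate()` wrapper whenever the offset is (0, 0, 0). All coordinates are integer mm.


translate([0, 0, 423]) cube([2054, 344, 40]);
cube([63, 63, 423]);
translate([0, 281, 0]) cube([63, 63, 423]);
translate([1991, 0, 0]) cube([63, 63, 423]);
translate([1991, 281, 0]) cube([63, 63, 423]);


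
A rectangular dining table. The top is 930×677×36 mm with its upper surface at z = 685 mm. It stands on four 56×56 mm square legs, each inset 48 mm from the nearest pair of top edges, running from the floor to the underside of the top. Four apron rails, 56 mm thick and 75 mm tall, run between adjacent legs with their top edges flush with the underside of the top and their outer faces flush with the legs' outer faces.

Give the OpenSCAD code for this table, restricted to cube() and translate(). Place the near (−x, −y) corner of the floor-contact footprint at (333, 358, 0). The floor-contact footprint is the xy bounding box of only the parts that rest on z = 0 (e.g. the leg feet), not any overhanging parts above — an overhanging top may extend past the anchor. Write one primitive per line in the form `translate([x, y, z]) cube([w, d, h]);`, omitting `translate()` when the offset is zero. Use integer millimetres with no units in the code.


// leg_h = 685 - 36 = 649
// apron z = 649 - 75 = 574
translate([285, 310, 649]) cube([930, 677, 36]);
translate([333, 358, 0]) cube([56, 56, 649]);
translate([1111, 358, 0]) cube([56, 56, 649]);
translate([333, 883, 0]) cube([56, 56, 649]);
translate([1111, 883, 0]) cube([56, 56, 649]);
translate([389, 358, 574]) cube([722, 56, 75]);
translate([389, 883, 574]) cube([722, 56, 75]);
translate([333, 414, 574]) cube([56, 469, 75]);
translate([1111, 414, 574]) cube([56, 469, 75]);


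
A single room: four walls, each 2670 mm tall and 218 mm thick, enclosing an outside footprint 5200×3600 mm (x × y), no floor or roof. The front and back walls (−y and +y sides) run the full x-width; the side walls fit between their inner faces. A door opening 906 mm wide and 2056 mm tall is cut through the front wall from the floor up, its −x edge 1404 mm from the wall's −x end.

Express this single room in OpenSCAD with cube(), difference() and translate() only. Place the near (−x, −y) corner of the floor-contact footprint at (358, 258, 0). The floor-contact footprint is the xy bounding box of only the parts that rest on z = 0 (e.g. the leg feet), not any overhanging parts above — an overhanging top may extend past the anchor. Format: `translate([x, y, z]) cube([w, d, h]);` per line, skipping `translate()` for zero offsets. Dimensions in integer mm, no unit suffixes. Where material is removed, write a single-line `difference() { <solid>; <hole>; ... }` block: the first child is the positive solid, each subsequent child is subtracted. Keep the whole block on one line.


difference() { translate([358, 258, 0]) cube([5200, 218, 2670]); translate([1762, 258, 0]) cube([906, 218, 2056]); }
translate([358, 3640, 0]) cube([5200, 218, 2670]);
translate([358, 476, 0]) cube([218, 3164, 2670]);
translate([5340, 476, 0]) cube([218, 3164, 2670]);


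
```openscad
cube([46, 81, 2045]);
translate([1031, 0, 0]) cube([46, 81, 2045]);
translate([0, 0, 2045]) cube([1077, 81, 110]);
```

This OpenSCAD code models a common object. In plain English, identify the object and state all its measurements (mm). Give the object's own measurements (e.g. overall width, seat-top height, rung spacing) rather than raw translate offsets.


A door frame. The clear opening is 985 mm wide and 2045 mm high. Two 46 mm wide jambs, 81 mm deep, stand either side of the opening from the floor to the top of the opening. A 110 mm thick head sits across the top of both jambs, spanning the full outside width of the frame.


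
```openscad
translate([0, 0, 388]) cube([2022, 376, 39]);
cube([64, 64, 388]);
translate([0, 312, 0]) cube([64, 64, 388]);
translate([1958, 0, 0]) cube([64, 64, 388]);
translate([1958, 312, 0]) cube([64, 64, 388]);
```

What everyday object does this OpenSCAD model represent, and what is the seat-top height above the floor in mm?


A bench. The seat-top height is 427 mm.

A long slab on four corner posts — a bench. The slab sits at z = 388 with thickness 39, so the top is 388 + 39 = 427 mm.


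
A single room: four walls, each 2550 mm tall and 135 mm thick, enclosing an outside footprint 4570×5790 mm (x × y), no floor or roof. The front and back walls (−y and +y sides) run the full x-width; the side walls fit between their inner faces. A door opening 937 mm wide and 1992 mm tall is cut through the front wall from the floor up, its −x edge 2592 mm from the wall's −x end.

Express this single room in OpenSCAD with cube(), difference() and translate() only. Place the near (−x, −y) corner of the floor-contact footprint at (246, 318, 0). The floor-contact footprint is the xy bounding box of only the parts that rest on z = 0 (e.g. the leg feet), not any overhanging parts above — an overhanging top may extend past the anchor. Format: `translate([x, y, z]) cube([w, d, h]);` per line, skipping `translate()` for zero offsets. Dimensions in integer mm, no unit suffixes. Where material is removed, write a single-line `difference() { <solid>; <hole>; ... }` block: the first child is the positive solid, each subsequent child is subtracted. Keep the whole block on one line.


difference() { translate([246, 318, 0]) cube([4570, 135, 2550]); translate([2838, 318, 0]) cube([937, 135, 1992]); }
translate([246, 5973, 0]) cube([4570, 135, 2550]);
translate([246, 453, 0]) cube([135, 5520, 2550]);
translate([4681, 453, 0]) cube([135, 5520, 2550]);


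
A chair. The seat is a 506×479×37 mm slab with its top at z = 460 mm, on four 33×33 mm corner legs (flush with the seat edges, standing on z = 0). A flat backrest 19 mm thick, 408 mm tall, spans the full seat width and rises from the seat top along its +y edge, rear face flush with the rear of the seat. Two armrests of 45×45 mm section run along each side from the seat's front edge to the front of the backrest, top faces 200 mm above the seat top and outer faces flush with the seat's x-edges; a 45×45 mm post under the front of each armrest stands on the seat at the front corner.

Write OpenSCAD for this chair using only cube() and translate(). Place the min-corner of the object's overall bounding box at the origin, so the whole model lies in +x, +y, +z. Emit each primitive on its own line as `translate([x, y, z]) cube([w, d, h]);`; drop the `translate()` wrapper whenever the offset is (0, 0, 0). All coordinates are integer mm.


translate([0, 0, 423]) cube([506, 479, 37]);
cube([33, 33, 423]);
translate([473, 0, 0]) cube([33, 33, 423]);
translate([0, 446, 0]) cube([33, 33, 423]);
translate([473, 446, 0]) cube([33, 33, 423]);
translate([0, 460, 460]) cube([506, 19, 408]);
translate([0, 0, 615]) cube([45, 460, 45]);
translate([461, 0, 615]) cube([45, 460, 45]);
translate([0, 0, 460]) cube([45, 45, 155]);
translate([461, 0, 460]) cube([45, 45, 155]);


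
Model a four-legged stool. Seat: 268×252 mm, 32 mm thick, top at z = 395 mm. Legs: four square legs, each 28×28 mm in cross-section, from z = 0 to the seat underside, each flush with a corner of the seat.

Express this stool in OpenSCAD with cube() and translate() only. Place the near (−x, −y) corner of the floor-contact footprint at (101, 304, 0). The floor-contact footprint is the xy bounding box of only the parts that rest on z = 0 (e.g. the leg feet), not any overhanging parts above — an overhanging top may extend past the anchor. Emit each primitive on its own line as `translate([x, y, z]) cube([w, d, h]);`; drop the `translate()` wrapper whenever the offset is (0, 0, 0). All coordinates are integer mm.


translate([101, 304, 363]) cube([268, 252, 32]);
translate([101, 304, 0]) cube([28, 28, 363]);
translate([341, 304, 0]) cube([28, 28, 363]);
translate([101, 528, 0]) cube([28, 28, 363]);
translate([341, 528, 0]) cube([28, 28, 363]);


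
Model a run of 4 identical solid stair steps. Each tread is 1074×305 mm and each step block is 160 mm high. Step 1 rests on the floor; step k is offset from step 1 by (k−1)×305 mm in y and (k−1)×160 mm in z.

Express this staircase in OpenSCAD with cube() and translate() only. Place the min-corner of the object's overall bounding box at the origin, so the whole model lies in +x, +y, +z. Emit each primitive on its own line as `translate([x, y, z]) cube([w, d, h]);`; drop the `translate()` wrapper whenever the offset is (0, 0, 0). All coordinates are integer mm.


cube([1074, 305, 160]);
translate([0, 305, 160]) cube([1074, 305, 160]);
translate([0, 610, 320]) cube([1074, 305, 160]);
translate([0, 915, 480]) cube([1074, 305, 160]);


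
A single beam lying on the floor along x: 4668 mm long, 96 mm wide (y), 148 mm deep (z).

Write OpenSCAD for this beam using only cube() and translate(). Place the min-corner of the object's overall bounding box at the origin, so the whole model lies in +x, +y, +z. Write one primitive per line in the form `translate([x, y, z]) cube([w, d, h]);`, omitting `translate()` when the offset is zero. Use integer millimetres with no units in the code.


cube([4668, 96, 148]);


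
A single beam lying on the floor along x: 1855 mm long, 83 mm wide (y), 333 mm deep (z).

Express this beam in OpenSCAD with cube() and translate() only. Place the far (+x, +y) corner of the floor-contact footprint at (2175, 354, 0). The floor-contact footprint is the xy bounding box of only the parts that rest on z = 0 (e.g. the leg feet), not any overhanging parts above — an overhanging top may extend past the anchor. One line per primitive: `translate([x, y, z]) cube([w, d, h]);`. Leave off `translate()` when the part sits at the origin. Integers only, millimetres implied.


translate([320, 271, 0]) cube([1855, 83, 333]);


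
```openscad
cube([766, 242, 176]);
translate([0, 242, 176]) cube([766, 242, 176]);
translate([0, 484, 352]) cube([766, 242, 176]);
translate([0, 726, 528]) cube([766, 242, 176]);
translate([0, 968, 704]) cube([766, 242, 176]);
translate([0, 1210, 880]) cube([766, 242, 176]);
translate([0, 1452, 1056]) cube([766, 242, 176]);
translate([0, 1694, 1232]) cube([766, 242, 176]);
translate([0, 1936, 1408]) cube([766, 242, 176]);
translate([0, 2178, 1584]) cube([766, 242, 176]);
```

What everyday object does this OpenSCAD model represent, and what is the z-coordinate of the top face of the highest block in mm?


A staircase. The total rise is 1760 mm.

10 identical blocks, each offset up and back from the previous — a staircase. Each step is 176 mm tall and there are 10 of them, so the total rise is 10 × 176 = 1760 mm.


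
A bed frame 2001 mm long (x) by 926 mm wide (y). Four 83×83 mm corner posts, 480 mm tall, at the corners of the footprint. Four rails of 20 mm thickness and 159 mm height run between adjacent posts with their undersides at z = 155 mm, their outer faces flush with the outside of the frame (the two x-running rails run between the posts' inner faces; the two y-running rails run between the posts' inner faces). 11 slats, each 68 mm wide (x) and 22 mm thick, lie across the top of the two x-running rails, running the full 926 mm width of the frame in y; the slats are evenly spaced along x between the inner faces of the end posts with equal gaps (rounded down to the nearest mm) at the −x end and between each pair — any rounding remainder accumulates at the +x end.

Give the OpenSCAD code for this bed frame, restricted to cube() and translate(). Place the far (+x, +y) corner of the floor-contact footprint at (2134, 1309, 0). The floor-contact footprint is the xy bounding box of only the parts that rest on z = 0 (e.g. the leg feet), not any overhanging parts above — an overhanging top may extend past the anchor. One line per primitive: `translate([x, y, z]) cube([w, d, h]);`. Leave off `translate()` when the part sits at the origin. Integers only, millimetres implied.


translate([133, 383, 0]) cube([83, 83, 480]);
translate([133, 1226, 0]) cube([83, 83, 480]);
translate([2051, 383, 0]) cube([83, 83, 480]);
translate([2051, 1226, 0]) cube([83, 83, 480]);
translate([216, 383, 155]) cube([1835, 20, 159]);
translate([216, 1289, 155]) cube([1835, 20, 159]);
translate([133, 466, 155]) cube([20, 760, 159]);
translate([2114, 466, 155]) cube([20, 760, 159]);
translate([306, 383, 314]) cube([68, 926, 22]);
translate([464, 383, 314]) cube([68, 926, 22]);
translate([622, 383, 314]) cube([68, 926, 22]);
translate([780, 383, 314]) cube([68, 926, 22]);
translate([938, 383, 314]) cube([68, 926, 22]);
translate([1096, 383, 314]) cube([68, 926, 22]);
translate([1254, 383, 314]) cube([68, 926, 22]);
translate([1412, 383, 314]) cube([68, 926, 22]);
translate([1570, 383, 314]) cube([68, 926, 22]);
translate([1728, 383, 314]) cube([68, 926, 22]);
translate([1886, 383, 314]) cube([68, 926, 22]);


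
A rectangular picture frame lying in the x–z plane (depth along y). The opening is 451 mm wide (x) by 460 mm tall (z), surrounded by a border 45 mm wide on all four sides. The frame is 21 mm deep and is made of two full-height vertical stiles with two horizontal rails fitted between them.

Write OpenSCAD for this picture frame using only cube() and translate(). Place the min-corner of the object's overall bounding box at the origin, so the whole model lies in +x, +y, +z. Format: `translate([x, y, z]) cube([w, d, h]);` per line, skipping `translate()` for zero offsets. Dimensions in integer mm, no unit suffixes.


cube([45, 21, 550]);
translate([496, 0, 0]) cube([45, 21, 550]);
translate([45, 0, 0]) cube([451, 21, 45]);
translate([45, 0, 505]) cube([451, 21, 45]);


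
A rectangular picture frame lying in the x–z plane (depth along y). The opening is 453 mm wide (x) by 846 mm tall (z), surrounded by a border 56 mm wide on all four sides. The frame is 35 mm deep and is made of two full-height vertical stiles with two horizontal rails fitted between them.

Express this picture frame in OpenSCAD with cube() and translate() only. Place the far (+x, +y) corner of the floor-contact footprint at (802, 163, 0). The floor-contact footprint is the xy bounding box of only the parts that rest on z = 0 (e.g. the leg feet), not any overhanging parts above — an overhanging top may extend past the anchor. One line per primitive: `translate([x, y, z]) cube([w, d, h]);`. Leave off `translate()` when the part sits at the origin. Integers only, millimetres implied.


translate([237, 128, 0]) cube([56, 35, 958]);
translate([746, 128, 0]) cube([56, 35, 958]);
translate([293, 128, 0]) cube([453, 35, 56]);
translate([293, 128, 902]) cube([453, 35, 56]);


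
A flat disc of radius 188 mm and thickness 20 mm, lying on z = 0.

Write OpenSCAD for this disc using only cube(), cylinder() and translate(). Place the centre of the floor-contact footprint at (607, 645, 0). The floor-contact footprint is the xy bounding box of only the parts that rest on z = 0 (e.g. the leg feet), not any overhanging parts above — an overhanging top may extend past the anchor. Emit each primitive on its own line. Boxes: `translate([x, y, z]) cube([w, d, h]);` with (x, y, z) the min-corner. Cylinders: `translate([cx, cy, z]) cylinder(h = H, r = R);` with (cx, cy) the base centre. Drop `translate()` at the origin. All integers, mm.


translate([607, 645, 0]) cylinder(h = 20, r = 188);


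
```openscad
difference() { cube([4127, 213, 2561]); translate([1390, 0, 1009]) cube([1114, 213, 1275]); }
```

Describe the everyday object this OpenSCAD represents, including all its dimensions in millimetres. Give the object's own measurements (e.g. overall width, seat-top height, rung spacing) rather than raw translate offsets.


A wall 4127 mm long (x), 213 mm thick (y), 2561 mm tall, with a rectangular window opening cut through it. The opening is 1114 mm wide and 1275 mm tall; its sill is at z = 1009 mm and its near (−x) edge is 1390 mm from the wall's −x end. The opening passes through the full wall thickness.


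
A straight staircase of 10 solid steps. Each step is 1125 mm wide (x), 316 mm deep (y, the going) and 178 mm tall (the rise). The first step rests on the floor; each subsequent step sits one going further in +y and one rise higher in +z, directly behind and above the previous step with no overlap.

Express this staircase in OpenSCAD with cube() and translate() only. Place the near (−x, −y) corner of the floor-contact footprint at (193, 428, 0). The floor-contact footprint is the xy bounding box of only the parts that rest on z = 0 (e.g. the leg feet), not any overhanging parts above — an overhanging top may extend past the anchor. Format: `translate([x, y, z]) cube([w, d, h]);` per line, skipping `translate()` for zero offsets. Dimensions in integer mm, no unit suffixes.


translate([193, 428, 0]) cube([1125, 316, 178]);
translate([193, 744, 178]) cube([1125, 316, 178]);
translate([193, 1060, 356]) cube([1125, 316, 178]);
translate([193, 1376, 534]) cube([1125, 316, 178]);
translate([193, 1692, 712]) cube([1125, 316, 178]);
translate([193, 2008, 890]) cube([1125, 316, 178]);
translate([193, 2324, 1068]) cube([1125, 316, 178]);
translate([193, 2640, 1246]) cube([1125, 316, 178]);
translate([193, 2956, 1424]) cube([1125, 316, 178]);
translate([193, 3272, 1602]) cube([1125, 316, 178]);


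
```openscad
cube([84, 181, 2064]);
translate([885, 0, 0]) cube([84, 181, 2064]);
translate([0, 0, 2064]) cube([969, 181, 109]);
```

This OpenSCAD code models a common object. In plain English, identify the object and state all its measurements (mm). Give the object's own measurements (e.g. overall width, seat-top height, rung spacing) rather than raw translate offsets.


A door frame. The clear opening is 801 mm wide and 2064 mm high. Two 84 mm wide jambs, 181 mm deep, stand either side of the opening from the floor to the top of the opening. A 109 mm thick head sits across the top of both jambs, spanning the full outside width of the frame.


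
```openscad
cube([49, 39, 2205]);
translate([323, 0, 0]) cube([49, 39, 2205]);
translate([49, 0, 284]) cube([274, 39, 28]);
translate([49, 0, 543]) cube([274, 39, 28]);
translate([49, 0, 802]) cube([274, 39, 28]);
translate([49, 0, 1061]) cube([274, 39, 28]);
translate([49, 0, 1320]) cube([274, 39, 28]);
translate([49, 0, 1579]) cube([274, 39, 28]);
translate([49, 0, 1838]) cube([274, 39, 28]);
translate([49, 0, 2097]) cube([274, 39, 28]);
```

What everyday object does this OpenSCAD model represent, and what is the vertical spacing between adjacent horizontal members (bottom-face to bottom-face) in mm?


A ladder. The rung spacing is 259 mm.

Two tall 49×39 posts with 8 short bars between them — a ladder. Adjacent rungs sit at z = 284 and z = 543, so the spacing is 543 − 284 = 259 mm.


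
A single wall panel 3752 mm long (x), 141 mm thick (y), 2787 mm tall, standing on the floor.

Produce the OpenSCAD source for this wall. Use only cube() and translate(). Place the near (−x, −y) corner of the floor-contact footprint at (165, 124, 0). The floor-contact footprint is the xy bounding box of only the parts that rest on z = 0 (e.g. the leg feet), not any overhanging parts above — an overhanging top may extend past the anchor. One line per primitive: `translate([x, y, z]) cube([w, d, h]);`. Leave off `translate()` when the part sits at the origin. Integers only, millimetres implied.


translate([165, 124, 0]) cube([3752, 141, 2787]);


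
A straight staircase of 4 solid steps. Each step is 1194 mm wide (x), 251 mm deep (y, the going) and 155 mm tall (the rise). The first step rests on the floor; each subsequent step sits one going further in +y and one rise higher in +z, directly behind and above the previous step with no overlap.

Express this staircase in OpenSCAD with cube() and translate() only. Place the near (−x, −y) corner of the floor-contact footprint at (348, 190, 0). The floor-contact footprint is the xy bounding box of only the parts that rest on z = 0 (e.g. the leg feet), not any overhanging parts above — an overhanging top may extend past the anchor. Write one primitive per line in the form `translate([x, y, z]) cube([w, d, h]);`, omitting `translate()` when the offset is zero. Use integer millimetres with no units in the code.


translate([348, 190, 0]) cube([1194, 251, 155]);
translate([348, 441, 155]) cube([1194, 251, 155]);
translate([348, 692, 310]) cube([1194, 251, 155]);
translate([348, 943, 465]) cube([1194, 251, 155]);


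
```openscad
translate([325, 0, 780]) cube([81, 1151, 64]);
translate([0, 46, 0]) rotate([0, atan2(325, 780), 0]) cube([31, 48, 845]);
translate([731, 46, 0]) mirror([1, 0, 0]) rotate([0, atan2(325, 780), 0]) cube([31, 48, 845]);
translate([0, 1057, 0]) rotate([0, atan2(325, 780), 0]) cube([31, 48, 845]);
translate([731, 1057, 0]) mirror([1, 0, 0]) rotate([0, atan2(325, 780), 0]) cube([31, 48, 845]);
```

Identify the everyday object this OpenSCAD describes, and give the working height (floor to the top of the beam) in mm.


A sawhorse. The overall height is 844 mm.

A beam across two mirrored pairs of raked legs — a sawhorse. The beam's underside is at z = 780 (matching the legs' vertical rise in atan2(325, 780)) and the beam is 64 mm tall, so its top is at 780 + 64 = 844 mm. The raked legs top out at the beam's underside, so that is the highest point.


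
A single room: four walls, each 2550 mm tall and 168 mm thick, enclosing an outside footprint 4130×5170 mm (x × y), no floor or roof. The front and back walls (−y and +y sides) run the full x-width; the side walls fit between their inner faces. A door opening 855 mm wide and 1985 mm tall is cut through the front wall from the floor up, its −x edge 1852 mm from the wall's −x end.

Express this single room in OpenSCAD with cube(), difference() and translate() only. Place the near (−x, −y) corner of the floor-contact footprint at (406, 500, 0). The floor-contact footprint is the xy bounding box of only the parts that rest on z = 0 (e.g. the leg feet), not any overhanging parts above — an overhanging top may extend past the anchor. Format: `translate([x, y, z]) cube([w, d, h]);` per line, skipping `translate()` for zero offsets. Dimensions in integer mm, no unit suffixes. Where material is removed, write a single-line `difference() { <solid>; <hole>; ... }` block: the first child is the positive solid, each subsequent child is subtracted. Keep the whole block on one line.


difference() { translate([406, 500, 0]) cube([4130, 168, 2550]); translate([2258, 500, 0]) cube([855, 168, 1985]); }
translate([406, 5502, 0]) cube([4130, 168, 2550]);
translate([406, 668, 0]) cube([168, 4834, 2550]);
translate([4368, 668, 0]) cube([168, 4834, 2550]);


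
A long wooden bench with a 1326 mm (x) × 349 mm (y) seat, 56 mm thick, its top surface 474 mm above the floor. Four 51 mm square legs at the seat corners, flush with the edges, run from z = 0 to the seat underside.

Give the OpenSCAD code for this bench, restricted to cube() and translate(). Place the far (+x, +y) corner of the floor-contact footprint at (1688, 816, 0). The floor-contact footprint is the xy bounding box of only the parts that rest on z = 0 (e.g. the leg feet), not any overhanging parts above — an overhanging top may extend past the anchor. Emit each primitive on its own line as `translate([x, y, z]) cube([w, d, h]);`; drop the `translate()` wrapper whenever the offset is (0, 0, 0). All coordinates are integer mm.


// leg_h = 474 − 56 = 418
translate([362, 467, 418]) cube([1326, 349, 56]);
translate([362, 467, 0]) cube([51, 51, 418]);
translate([362, 765, 0]) cube([51, 51, 418]);
translate([1637, 467, 0]) cube([51, 51, 418]);
translate([1637, 765, 0]) cube([51, 51, 418]);


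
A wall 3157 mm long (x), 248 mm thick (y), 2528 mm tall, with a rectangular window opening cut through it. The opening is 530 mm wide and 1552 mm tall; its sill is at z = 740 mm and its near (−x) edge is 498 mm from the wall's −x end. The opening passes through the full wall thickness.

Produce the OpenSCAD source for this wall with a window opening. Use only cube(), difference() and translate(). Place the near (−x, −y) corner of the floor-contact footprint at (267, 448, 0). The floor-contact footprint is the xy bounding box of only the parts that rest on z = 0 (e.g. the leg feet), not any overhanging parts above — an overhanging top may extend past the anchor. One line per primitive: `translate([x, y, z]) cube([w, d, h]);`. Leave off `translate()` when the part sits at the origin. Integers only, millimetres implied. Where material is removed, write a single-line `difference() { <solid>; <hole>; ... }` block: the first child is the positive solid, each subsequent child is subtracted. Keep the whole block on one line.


difference() { translate([267, 448, 0]) cube([3157, 248, 2528]); translate([765, 448, 740]) cube([530, 248, 1552]); }


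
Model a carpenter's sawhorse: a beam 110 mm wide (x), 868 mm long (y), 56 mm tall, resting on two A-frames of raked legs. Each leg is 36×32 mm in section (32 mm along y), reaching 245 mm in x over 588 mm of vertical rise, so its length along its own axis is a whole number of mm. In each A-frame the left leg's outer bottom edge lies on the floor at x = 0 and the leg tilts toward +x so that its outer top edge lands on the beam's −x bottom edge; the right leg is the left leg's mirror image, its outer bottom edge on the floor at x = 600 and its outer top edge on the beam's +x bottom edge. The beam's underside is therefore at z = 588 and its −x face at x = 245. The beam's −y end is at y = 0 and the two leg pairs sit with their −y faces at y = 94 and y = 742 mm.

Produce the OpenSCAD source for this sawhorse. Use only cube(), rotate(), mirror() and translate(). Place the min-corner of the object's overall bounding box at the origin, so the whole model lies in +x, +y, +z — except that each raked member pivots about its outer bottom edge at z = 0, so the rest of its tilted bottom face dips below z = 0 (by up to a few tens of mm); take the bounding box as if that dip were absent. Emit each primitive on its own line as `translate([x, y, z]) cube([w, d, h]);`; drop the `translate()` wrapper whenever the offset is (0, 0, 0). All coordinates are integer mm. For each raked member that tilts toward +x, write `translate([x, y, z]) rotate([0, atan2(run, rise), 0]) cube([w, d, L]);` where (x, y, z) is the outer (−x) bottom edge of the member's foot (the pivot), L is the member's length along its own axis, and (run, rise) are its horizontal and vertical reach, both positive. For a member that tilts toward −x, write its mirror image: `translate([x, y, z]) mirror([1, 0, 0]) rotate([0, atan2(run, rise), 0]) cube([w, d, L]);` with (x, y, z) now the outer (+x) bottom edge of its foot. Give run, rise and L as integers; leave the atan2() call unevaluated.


// leg length = √(245² + 588²) = 637
// right-leg outer foot x = 2·245 + 110 = 600
// beam min-corner = (245, 0, 588)
translate([245, 0, 588]) cube([110, 868, 56]);
translate([0, 94, 0]) rotate([0, atan2(245, 588), 0]) cube([36, 32, 637]);
translate([600, 94, 0]) mirror([1, 0, 0]) rotate([0, atan2(245, 588), 0]) cube([36, 32, 637]);
translate([0, 742, 0]) rotate([0, atan2(245, 588), 0]) cube([36, 32, 637]);
translate([600, 742, 0]) mirror([1, 0, 0]) rotate([0, atan2(245, 588), 0]) cube([36, 32, 637]);


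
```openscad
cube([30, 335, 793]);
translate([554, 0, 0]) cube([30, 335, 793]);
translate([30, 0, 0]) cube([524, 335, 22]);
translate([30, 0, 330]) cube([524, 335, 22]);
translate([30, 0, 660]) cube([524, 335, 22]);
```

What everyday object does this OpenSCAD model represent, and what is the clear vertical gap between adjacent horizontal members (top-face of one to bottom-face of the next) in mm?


A bookshelf. The clear shelf gap is 308 mm.

Two tall side panels with 3 horizontal boards between them — a bookshelf. The first two shelf undersides are at z = 0 and z = 330; with shelf thickness 22, the clear gap is 330 − 0 − 22 = 308 mm.


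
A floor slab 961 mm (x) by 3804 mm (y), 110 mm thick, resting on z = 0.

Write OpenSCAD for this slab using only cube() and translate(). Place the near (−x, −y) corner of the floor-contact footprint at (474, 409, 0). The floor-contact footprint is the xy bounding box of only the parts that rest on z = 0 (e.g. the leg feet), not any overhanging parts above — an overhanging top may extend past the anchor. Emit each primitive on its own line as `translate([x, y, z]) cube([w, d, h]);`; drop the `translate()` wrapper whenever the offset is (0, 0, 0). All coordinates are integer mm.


translate([474, 409, 0]) cube([961, 3804, 110]);
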